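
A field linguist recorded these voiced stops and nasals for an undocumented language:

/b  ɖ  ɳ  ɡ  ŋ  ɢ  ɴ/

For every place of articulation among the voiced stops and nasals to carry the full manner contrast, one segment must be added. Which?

place of articulation  oral stop  nasal   
bilabial          b         —       
retroflex         ɖ         ɳ       
velar             ɡ         ŋ       
uvular            ɢ         ɴ       
The bilabial row has no nasal member, so the gap is the bilabial nasal /m/.

/m/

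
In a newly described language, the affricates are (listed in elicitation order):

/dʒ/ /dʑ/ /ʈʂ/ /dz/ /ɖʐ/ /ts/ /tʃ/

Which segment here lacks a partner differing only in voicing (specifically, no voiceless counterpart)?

Alveolar: /ts/ ~ /dz/
Postalveolar: /tʃ/ ~ /dʒ/
Retroflex: /ʈʂ/ ~ /ɖʐ/
Alveolo-palatal: only /dʑ/ (voiced); no voiceless partner.
So /dʑ/ is the unpaired segment.

/dʑ/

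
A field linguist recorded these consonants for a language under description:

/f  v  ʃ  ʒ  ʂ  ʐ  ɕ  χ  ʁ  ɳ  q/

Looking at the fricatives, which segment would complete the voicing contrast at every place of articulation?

/ʑ/

Voiceless: /f/ (labiodental), /ʃ/ (postalveolar), /ʂ/ (retroflex), /ɕ/ (alveolo-palatal), /χ/ (uvular).
Voiced: /v/ (labiodental), /ʒ/ (postalveolar), /ʐ/ (retroflex), /ʁ/ (uvular).
The alveolo-palatal row has no voiced member, so the gap is the voiced alveolo-palatal fricative /ʑ/.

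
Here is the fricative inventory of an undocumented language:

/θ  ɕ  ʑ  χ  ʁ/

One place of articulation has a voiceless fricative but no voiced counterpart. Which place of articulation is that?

Voiceless: /θ/ (dental), /ɕ/ (alveolo-palatal), /χ/ (uvular).
Voiced: /ʑ/ (alveolo-palatal), /ʁ/ (uvular).
Every place of articulation has a voiced member except dental, where /ð/ would be expected.

dental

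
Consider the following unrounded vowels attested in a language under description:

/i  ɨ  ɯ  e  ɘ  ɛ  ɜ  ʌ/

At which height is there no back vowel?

Front: /i/ (high), /e/ (high-mid), /ɛ/ (low-mid).
Central: /ɨ/ (high), /ɘ/ (high-mid), /ɜ/ (low-mid).
Back: /ɯ/ (high), /ʌ/ (low-mid).
Every height has a back member except high-mid, where /ɤ/ would be expected.

high-mid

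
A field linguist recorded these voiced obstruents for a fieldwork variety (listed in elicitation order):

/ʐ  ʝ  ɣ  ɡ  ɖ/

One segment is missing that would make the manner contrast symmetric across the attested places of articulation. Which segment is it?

/ɟ/

Stop: /ɖ/ (retroflex), /ɡ/ (velar).
Fricative: /ʐ/ (retroflex), /ʝ/ (palatal), /ɣ/ (velar).
The palatal row has no stop member, so the gap is the palatal stop /ɟ/.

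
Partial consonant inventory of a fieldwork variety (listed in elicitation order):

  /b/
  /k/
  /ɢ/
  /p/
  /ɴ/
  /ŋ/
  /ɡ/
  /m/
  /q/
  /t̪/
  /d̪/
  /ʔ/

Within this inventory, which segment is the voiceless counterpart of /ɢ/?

/q/

/ɢ/ is a voiced uvular stop.
The voiceless counterpart is a voiceless uvular stop — in this inventory, /q/.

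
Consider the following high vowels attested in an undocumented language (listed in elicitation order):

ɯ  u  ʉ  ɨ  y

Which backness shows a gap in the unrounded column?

front

front: unrounded —, rounded /y/.
central: unrounded /ɨ/, rounded /ʉ/.
back: unrounded /ɯ/, rounded /u/.
Every backness has an unrounded member except front, where /i/ would be expected.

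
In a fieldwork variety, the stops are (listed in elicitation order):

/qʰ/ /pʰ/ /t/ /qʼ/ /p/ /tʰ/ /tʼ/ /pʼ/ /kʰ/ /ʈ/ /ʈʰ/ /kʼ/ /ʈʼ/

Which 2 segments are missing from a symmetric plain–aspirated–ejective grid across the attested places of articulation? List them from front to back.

bilabial: plain /p/, aspirated /pʰ/, ejective /pʼ/.
alveolar: plain /t/, aspirated /tʰ/, ejective /tʼ/.
retroflex: plain /ʈ/, aspirated /ʈʰ/, ejective /ʈʼ/.
velar: plain —, aspirated /kʰ/, ejective /kʼ/.
uvular: plain —, aspirated /qʰ/, ejective /qʼ/.
Gaps, from front to back: velar lacks plain (/k/); uvular lacks plain (/q/).

/k/, /q/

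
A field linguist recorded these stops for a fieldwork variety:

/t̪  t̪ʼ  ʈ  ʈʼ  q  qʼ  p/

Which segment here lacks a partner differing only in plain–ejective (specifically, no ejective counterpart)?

Dental: /t̪/ ~ /t̪ʼ/
Retroflex: /ʈ/ ~ /ʈʼ/
Uvular: /q/ ~ /qʼ/
Bilabial: only /p/ (plain); no ejective partner.
So /p/ is the unpaired segment.

/p/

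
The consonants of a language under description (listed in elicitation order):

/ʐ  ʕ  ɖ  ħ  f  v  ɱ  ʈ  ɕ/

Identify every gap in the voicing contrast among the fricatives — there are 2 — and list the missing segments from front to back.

/ʂ/, /ʑ/

place of articulation  voiceless  voiced  
labiodental       f         v       
retroflex         —         ʐ       
alveolo-palatal   ɕ         —       
pharyngeal        ħ         ʕ       
Gaps, from front to back: retroflex lacks voiceless (/ʂ/); alveolo-palatal lacks voiced (/ʑ/).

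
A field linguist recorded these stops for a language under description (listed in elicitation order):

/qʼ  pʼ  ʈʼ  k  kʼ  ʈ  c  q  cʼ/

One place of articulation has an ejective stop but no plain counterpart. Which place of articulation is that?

bilabial: plain —, ejective /pʼ/.
retroflex: plain /ʈ/, ejective /ʈʼ/.
palatal: plain /c/, ejective /cʼ/.
velar: plain /k/, ejective /kʼ/.
uvular: plain /q/, ejective /qʼ/.
Every place of articulation has a plain member except bilabial, where /p/ would be expected.

bilabial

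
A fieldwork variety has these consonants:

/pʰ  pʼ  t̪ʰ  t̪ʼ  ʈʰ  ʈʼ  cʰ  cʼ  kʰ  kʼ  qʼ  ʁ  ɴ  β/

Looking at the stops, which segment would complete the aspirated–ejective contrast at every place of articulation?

bilabial: aspirated /pʰ/, ejective /pʼ/.
dental: aspirated /t̪ʰ/, ejective /t̪ʼ/.
retroflex: aspirated /ʈʰ/, ejective /ʈʼ/.
palatal: aspirated /cʰ/, ejective /cʼ/.
velar: aspirated /kʰ/, ejective /kʼ/.
uvular: aspirated —, ejective /qʼ/.
The uvular row has no aspirated member, so the gap is the aspirated uvular stop /qʰ/.

/qʰ/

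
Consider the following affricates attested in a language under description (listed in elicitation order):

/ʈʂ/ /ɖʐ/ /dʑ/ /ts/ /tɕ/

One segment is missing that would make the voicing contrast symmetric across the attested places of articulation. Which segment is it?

/dz/

alveolar: voiceless /ts/, voiced —.
retroflex: voiceless /ʈʂ/, voiced /ɖʐ/.
alveolo-palatal: voiceless /tɕ/, voiced /dʑ/.
The alveolar row has no voiced member, so the gap is the voiced alveolar affricate /dz/.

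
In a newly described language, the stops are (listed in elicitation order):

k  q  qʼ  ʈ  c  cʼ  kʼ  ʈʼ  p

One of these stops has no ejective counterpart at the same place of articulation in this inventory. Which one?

Retroflex: /ʈ/ ~ /ʈʼ/
Palatal: /c/ ~ /cʼ/
Velar: /k/ ~ /kʼ/
Uvular: /q/ ~ /qʼ/
Bilabial: only /p/ (plain); no ejective partner.
So /p/ is the unpaired segment.

/p/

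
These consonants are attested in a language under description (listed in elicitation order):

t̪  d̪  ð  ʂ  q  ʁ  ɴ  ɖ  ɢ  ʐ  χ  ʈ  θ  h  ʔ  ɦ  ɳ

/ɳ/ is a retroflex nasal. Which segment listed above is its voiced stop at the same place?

The voiced stop at the same place is a voiced retroflex stop — in this inventory, /ɖ/.

/ɖ/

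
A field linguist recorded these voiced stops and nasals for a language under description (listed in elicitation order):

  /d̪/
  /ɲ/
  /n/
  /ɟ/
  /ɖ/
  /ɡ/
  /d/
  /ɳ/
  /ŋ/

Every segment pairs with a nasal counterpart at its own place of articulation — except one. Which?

Alveolar: /d/ ~ /n/
Retroflex: /ɖ/ ~ /ɳ/
Palatal: /ɟ/ ~ /ɲ/
Velar: /ɡ/ ~ /ŋ/
Dental: only /d̪/ (oral stop); no nasal partner.
So /d̪/ is the unpaired segment.

/d̪/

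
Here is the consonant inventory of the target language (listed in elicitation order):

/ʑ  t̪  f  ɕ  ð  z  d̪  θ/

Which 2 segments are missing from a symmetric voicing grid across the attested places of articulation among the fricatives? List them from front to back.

Voiceless: /f/ (labiodental), /θ/ (dental), /ɕ/ (alveolo-palatal).
Voiced: /ð/ (dental), /z/ (alveolar), /ʑ/ (alveolo-palatal).
Gaps, from front to back: labiodental lacks voiced (/v/); alveolar lacks voiceless (/s/).

/v/, /s/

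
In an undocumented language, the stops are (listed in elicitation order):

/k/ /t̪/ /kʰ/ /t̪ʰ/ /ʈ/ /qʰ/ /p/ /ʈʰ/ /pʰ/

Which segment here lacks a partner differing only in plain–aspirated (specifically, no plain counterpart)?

/qʰ/

Bilabial: /p/ ~ /pʰ/
Dental: /t̪/ ~ /t̪ʰ/
Retroflex: /ʈ/ ~ /ʈʰ/
Velar: /k/ ~ /kʰ/
Uvular: only /qʰ/ (aspirated); no plain partner.
So /qʰ/ is the unpaired segment.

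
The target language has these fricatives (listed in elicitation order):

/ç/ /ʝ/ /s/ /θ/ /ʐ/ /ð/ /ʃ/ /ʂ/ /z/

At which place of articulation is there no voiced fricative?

Voiceless: /θ/ (dental), /s/ (alveolar), /ʃ/ (postalveolar), /ʂ/ (retroflex), /ç/ (palatal).
Voiced: /ð/ (dental), /z/ (alveolar), /ʐ/ (retroflex), /ʝ/ (palatal).
Every place of articulation has a voiced member except postalveolar, where /ʒ/ would be expected.

postalveolar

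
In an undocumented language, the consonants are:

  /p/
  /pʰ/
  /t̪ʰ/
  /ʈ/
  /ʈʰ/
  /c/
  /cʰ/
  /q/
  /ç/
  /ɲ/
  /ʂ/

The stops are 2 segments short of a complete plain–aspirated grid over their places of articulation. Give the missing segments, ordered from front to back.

/t̪/, /qʰ/

Plain: /p/ (bilabial), /ʈ/ (retroflex), /c/ (palatal), /q/ (uvular).
Aspirated: /pʰ/ (bilabial), /t̪ʰ/ (dental), /ʈʰ/ (retroflex), /cʰ/ (palatal).
Gaps, from front to back: dental lacks plain (/t̪/); uvular lacks aspirated (/qʰ/).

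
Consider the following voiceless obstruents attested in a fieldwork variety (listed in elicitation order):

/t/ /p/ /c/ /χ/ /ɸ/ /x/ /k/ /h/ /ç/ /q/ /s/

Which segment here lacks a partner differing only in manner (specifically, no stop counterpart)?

Bilabial: /p/ ~ /ɸ/
Alveolar: /t/ ~ /s/
Palatal: /c/ ~ /ç/
Velar: /k/ ~ /x/
Uvular: /q/ ~ /χ/
Glottal: only /h/ (fricative); no stop partner.
So /h/ is the unpaired segment.

/h/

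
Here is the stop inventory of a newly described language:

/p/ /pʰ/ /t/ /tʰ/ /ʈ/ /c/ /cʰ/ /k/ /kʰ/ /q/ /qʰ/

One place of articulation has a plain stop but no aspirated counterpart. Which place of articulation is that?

place of articulation  plain     aspirated
bilabial          p         pʰ      
alveolar          t         tʰ      
retroflex         ʈ         —       
palatal           c         cʰ      
velar             k         kʰ      
uvular            q         qʰ      
Every place of articulation has an aspirated member except retroflex, where /ʈʰ/ would be expected.

retroflex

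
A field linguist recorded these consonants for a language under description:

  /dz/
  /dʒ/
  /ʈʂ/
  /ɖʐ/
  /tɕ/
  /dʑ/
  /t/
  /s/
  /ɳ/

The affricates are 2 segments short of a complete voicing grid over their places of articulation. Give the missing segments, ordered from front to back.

alveolar: voiceless —, voiced /dz/.
postalveolar: voiceless —, voiced /dʒ/.
retroflex: voiceless /ʈʂ/, voiced /ɖʐ/.
alveolo-palatal: voiceless /tɕ/, voiced /dʑ/.
Gaps, from front to back: alveolar lacks voiceless (/ts/); postalveolar lacks voiceless (/tʃ/).

/ts/, /tʃ/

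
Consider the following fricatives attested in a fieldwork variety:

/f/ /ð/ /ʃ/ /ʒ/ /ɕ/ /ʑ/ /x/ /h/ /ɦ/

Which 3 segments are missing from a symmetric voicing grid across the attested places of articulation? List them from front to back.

/v/, /θ/, /ɣ/

labiodental: voiceless /f/, voiced —.
dental: voiceless —, voiced /ð/.
postalveolar: voiceless /ʃ/, voiced /ʒ/.
alveolo-palatal: voiceless /ɕ/, voiced /ʑ/.
velar: voiceless /x/, voiced —.
glottal: voiceless /h/, voiced /ɦ/.
Gaps, from front to back: labiodental lacks voiced (/v/); dental lacks voiceless (/θ/); velar lacks voiced (/ɣ/).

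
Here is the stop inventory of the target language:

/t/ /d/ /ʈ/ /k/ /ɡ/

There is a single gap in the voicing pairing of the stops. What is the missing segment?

/ɖ/

alveolar: voiceless /t/, voiced /d/.
retroflex: voiceless /ʈ/, voiced —.
velar: voiceless /k/, voiced /ɡ/.
The retroflex row has no voiced member, so the gap is the voiced retroflex stop /ɖ/.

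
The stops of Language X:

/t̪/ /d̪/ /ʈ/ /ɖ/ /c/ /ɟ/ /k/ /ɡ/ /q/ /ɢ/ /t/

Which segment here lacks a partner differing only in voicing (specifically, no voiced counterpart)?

Dental: /t̪/ ~ /d̪/
Retroflex: /ʈ/ ~ /ɖ/
Palatal: /c/ ~ /ɟ/
Velar: /k/ ~ /ɡ/
Uvular: /q/ ~ /ɢ/
Alveolar: only /t/ (voiceless); no voiced partner.
So /t/ is the unpaired segment.

/t/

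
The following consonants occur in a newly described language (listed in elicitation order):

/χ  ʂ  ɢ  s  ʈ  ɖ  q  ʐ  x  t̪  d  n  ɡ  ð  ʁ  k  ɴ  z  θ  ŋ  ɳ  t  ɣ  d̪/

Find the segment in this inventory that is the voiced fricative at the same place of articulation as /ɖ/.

/ʐ/

/ɖ/ is a voiced retroflex stop.
The voiced fricative at the same place is a voiced retroflex fricative — in this inventory, /ʐ/.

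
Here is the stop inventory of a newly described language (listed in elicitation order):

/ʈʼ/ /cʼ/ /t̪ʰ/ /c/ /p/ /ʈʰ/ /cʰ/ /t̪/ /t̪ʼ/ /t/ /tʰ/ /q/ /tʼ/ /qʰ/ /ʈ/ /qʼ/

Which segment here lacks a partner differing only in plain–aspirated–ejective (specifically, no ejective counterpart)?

/p/

Dental: /t̪/ ~ /t̪ʰ/ ~ /t̪ʼ/
Alveolar: /t/ ~ /tʰ/ ~ /tʼ/
Retroflex: /ʈ/ ~ /ʈʰ/ ~ /ʈʼ/
Palatal: /c/ ~ /cʰ/ ~ /cʼ/
Uvular: /q/ ~ /qʰ/ ~ /qʼ/
Bilabial: only /p/ (plain); no ejective partner.
So /p/ is the unpaired segment.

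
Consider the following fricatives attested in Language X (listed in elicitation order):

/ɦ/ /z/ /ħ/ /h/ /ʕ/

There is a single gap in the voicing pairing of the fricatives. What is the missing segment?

/s/

alveolar: voiceless —, voiced /z/.
pharyngeal: voiceless /ħ/, voiced /ʕ/.
glottal: voiceless /h/, voiced /ɦ/.
The alveolar row has no voiceless member, so the gap is the voiceless alveolar fricative /s/.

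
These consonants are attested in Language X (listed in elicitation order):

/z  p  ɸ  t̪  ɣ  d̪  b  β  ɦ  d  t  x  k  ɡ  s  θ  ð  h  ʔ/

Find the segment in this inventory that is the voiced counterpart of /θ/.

/ð/

/θ/ is a voiceless dental fricative.
The voiced counterpart is a voiced dental fricative — in this inventory, /ð/.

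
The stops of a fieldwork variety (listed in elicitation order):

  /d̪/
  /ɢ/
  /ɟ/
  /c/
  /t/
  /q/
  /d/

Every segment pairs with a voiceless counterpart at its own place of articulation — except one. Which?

/d̪/

Alveolar: /t/ ~ /d/
Palatal: /c/ ~ /ɟ/
Uvular: /q/ ~ /ɢ/
Dental: only /d̪/ (voiced); no voiceless partner.
So /d̪/ is the unpaired segment.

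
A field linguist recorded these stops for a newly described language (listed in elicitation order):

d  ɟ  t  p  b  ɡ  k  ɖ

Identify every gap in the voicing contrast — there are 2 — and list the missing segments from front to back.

/ʈ/, /c/

place of articulation  voiceless  voiced  
bilabial          p         b       
alveolar          t         d       
retroflex         —         ɖ       
palatal           —         ɟ       
velar             k         ɡ       
Gaps, from front to back: retroflex lacks voiceless (/ʈ/); palatal lacks voiceless (/c/).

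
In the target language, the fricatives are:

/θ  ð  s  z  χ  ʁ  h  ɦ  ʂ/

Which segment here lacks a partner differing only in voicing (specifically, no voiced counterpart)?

/ʂ/

Dental: /θ/ ~ /ð/
Alveolar: /s/ ~ /z/
Uvular: /χ/ ~ /ʁ/
Glottal: /h/ ~ /ɦ/
Retroflex: only /ʂ/ (voiceless); no voiced partner.
So /ʂ/ is the unpaired segment.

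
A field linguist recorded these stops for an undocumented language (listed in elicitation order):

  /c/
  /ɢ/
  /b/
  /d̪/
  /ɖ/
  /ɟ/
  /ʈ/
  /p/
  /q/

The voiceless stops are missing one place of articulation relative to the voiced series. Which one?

place of articulation  voiceless  voiced  
bilabial          p         b       
dental            —         d̪      
retroflex         ʈ         ɖ       
palatal           c         ɟ       
uvular            q         ɢ       
Every place of articulation has a voiceless member except dental, where /t̪/ would be expected.

dental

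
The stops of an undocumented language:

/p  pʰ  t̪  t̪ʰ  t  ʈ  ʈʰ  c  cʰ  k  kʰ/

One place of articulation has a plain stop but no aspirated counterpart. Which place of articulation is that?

bilabial: plain /p/, aspirated /pʰ/.
dental: plain /t̪/, aspirated /t̪ʰ/.
alveolar: plain /t/, aspirated —.
retroflex: plain /ʈ/, aspirated /ʈʰ/.
palatal: plain /c/, aspirated /cʰ/.
velar: plain /k/, aspirated /kʰ/.
Every place of articulation has an aspirated member except alveolar, where /tʰ/ would be expected.

alveolar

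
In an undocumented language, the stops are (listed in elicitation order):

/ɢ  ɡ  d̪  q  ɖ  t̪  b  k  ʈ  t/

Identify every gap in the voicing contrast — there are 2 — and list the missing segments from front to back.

Voiceless: /t̪/ (dental), /t/ (alveolar), /ʈ/ (retroflex), /k/ (velar), /q/ (uvular).
Voiced: /b/ (bilabial), /d̪/ (dental), /ɖ/ (retroflex), /ɡ/ (velar), /ɢ/ (uvular).
Gaps, from front to back: bilabial lacks voiceless (/p/); alveolar lacks voiced (/d/).

/p/, /d/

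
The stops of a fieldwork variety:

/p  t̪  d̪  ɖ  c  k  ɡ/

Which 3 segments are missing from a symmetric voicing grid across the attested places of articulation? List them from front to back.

place of articulation  voiceless  voiced  
bilabial          p         —       
dental            t̪        d̪      
retroflex         —         ɖ       
palatal           c         —       
velar             k         ɡ       
Gaps, from front to back: bilabial lacks voiced (/b/); retroflex lacks voiceless (/ʈ/); palatal lacks voiced (/ɟ/).

/b/, /ʈ/, /ɟ/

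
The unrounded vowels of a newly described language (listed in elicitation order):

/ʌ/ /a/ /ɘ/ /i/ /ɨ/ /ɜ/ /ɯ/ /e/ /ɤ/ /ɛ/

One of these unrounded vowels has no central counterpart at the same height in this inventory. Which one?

High: /i/ ~ /ɨ/ ~ /ɯ/
High-mid: /e/ ~ /ɘ/ ~ /ɤ/
Low-mid: /ɛ/ ~ /ɜ/ ~ /ʌ/
Low: only /a/ (front); no central partner.
So /a/ is the unpaired segment.

/a/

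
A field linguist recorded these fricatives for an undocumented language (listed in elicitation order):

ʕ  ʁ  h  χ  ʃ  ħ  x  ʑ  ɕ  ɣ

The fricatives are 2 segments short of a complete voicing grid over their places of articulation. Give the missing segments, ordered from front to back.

postalveolar: voiceless /ʃ/, voiced —.
alveolo-palatal: voiceless /ɕ/, voiced /ʑ/.
velar: voiceless /x/, voiced /ɣ/.
uvular: voiceless /χ/, voiced /ʁ/.
pharyngeal: voiceless /ħ/, voiced /ʕ/.
glottal: voiceless /h/, voiced —.
Gaps, from front to back: postalveolar lacks voiced (/ʒ/); glottal lacks voiced (/ɦ/).

/ʒ/, /ɦ/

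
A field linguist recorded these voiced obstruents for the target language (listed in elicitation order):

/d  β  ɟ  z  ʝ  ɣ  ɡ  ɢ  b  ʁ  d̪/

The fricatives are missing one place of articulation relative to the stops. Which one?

bilabial: stop /b/, fricative /β/.
dental: stop /d̪/, fricative —.
alveolar: stop /d/, fricative /z/.
palatal: stop /ɟ/, fricative /ʝ/.
velar: stop /ɡ/, fricative /ɣ/.
uvular: stop /ɢ/, fricative /ʁ/.
Every place of articulation has a fricative member except dental, where /ð/ would be expected.

dental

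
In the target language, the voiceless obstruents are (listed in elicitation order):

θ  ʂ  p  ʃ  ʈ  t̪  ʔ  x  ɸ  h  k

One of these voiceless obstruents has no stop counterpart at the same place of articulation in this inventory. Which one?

Bilabial: /p/ ~ /ɸ/
Dental: /t̪/ ~ /θ/
Retroflex: /ʈ/ ~ /ʂ/
Velar: /k/ ~ /x/
Glottal: /ʔ/ ~ /h/
Postalveolar: only /ʃ/ (fricative); no stop partner.
So /ʃ/ is the unpaired segment.

/ʃ/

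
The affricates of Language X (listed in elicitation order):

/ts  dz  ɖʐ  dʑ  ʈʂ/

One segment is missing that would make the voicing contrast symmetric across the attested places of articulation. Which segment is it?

/tɕ/

place of articulation  voiceless  voiced  
alveolar          ts        dz      
retroflex         ʈʂ        ɖʐ      
alveolo-palatal   —         dʑ      
The alveolo-palatal row has no voiceless member, so the gap is the voiceless alveolo-palatal affricate /tɕ/.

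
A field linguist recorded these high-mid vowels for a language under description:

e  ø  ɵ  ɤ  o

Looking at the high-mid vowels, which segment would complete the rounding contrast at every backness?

backness          unrounded  rounded 
front             e         ø       
central           —         ɵ       
back              ɤ         o       
The central row has no unrounded member, so the gap is the central unrounded vowel /ɘ/.

/ɘ/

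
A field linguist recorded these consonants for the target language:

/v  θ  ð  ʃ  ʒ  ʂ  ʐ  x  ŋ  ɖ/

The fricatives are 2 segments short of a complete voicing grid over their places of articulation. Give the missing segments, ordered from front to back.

place of articulation  voiceless  voiced  
labiodental       —         v       
dental            θ         ð       
postalveolar      ʃ         ʒ       
retroflex         ʂ         ʐ       
velar             x         —       
Gaps, from front to back: labiodental lacks voiceless (/f/); velar lacks voiced (/ɣ/).

/f/, /ɣ/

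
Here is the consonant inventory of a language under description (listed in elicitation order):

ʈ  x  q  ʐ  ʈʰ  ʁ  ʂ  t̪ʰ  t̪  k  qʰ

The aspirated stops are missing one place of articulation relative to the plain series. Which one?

velar

Plain: /t̪/ (dental), /ʈ/ (retroflex), /k/ (velar), /q/ (uvular).
Aspirated: /t̪ʰ/ (dental), /ʈʰ/ (retroflex), /qʰ/ (uvular).
Every place of articulation has an aspirated member except velar, where /kʰ/ would be expected.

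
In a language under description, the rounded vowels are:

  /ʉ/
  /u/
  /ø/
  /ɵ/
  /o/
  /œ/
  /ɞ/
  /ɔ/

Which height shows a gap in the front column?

high

high: front —, central /ʉ/, back /u/.
high-mid: front /ø/, central /ɵ/, back /o/.
low-mid: front /œ/, central /ɞ/, back /ɔ/.
Every height has a front member except high, where /y/ would be expected.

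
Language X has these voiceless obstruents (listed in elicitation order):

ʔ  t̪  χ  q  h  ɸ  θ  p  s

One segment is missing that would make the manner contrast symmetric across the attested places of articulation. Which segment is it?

/t/

bilabial: stop /p/, fricative /ɸ/.
dental: stop /t̪/, fricative /θ/.
alveolar: stop —, fricative /s/.
uvular: stop /q/, fricative /χ/.
glottal: stop /ʔ/, fricative /h/.
The alveolar row has no stop member, so the gap is the alveolar stop /t/.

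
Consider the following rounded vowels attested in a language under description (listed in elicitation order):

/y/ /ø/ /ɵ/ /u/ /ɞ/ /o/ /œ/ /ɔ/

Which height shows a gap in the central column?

high

high: front /y/, central —, back /u/.
high-mid: front /ø/, central /ɵ/, back /o/.
low-mid: front /œ/, central /ɞ/, back /ɔ/.
Every height has a central member except high, where /ʉ/ would be expected.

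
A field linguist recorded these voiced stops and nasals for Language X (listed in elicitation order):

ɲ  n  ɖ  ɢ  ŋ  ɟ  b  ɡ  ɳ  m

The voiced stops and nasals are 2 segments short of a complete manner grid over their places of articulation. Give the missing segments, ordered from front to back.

/d/, /ɴ/

bilabial: oral stop /b/, nasal /m/.
alveolar: oral stop —, nasal /n/.
retroflex: oral stop /ɖ/, nasal /ɳ/.
palatal: oral stop /ɟ/, nasal /ɲ/.
velar: oral stop /ɡ/, nasal /ŋ/.
uvular: oral stop /ɢ/, nasal —.
Gaps, from front to back: alveolar lacks oral stop (/d/); uvular lacks nasal (/ɴ/).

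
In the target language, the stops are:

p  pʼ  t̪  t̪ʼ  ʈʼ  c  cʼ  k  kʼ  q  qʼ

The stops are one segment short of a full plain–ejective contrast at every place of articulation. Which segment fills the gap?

/ʈ/

place of articulation  plain     ejective
bilabial          p         pʼ      
dental            t̪        t̪ʼ     
retroflex         —         ʈʼ      
palatal           c         cʼ      
velar             k         kʼ      
uvular            q         qʼ      
The retroflex row has no plain member, so the gap is the plain retroflex stop /ʈ/.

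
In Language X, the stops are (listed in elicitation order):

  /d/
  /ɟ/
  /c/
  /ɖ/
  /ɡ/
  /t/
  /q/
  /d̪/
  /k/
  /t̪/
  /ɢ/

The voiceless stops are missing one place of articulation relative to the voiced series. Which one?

retroflex

Voiceless: /t̪/ (dental), /t/ (alveolar), /c/ (palatal), /k/ (velar), /q/ (uvular).
Voiced: /d̪/ (dental), /d/ (alveolar), /ɖ/ (retroflex), /ɟ/ (palatal), /ɡ/ (velar), /ɢ/ (uvular).
Every place of articulation has a voiceless member except retroflex, where /ʈ/ would be expected.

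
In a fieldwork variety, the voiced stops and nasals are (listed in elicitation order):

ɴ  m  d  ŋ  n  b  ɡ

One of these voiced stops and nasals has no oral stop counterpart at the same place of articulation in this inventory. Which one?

Bilabial: /b/ ~ /m/
Alveolar: /d/ ~ /n/
Velar: /ɡ/ ~ /ŋ/
Uvular: only /ɴ/ (nasal); no oral stop partner.
So /ɴ/ is the unpaired segment.

/ɴ/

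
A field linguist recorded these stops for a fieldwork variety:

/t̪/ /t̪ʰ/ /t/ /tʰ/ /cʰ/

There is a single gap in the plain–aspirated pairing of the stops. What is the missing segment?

dental: plain /t̪/, aspirated /t̪ʰ/.
alveolar: plain /t/, aspirated /tʰ/.
palatal: plain —, aspirated /cʰ/.
The palatal row has no plain member, so the gap is the plain palatal stop /c/.

/c/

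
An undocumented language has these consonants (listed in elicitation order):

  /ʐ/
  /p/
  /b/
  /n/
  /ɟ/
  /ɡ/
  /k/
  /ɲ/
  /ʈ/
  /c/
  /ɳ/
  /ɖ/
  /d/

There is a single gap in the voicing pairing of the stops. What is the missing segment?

Voiceless: /p/ (bilabial), /ʈ/ (retroflex), /c/ (palatal), /k/ (velar).
Voiced: /b/ (bilabial), /d/ (alveolar), /ɖ/ (retroflex), /ɟ/ (palatal), /ɡ/ (velar).
The alveolar row has no voiceless member, so the gap is the voiceless alveolar stop /t/.

/t/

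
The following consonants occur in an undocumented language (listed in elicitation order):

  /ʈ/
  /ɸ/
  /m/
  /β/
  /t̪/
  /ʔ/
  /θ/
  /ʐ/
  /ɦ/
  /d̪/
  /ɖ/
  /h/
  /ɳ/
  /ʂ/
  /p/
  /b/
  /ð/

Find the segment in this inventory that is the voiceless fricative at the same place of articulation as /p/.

/p/ is a voiceless bilabial stop.
The voiceless fricative at the same place is a voiceless bilabial fricative — in this inventory, /ɸ/.

/ɸ/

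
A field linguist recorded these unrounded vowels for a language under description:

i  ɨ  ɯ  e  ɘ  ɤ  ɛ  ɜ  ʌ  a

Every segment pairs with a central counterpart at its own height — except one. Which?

High: /i/ ~ /ɨ/ ~ /ɯ/
High-mid: /e/ ~ /ɘ/ ~ /ɤ/
Low-mid: /ɛ/ ~ /ɜ/ ~ /ʌ/
Low: only /a/ (front); no central partner.
So /a/ is the unpaired segment.

/a/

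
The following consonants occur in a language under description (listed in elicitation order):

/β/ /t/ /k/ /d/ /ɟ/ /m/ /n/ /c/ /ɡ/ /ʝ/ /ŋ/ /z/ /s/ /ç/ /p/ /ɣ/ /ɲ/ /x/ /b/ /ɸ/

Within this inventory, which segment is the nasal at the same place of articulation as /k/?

/ŋ/

/k/ is a voiceless velar stop.
The nasal at the same place is a velar nasal — in this inventory, /ŋ/.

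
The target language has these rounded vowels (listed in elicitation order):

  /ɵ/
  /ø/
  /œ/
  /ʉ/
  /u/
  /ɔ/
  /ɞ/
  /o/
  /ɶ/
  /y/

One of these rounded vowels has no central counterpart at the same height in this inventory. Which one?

High: /y/ ~ /ʉ/ ~ /u/
High-mid: /ø/ ~ /ɵ/ ~ /o/
Low-mid: /œ/ ~ /ɞ/ ~ /ɔ/
Low: only /ɶ/ (front); no central partner.
So /ɶ/ is the unpaired segment.

/ɶ/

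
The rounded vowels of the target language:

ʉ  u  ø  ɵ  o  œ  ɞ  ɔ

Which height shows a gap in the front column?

Front: /ø/ (high-mid), /œ/ (low-mid).
Central: /ʉ/ (high), /ɵ/ (high-mid), /ɞ/ (low-mid).
Back: /u/ (high), /o/ (high-mid), /ɔ/ (low-mid).
Every height has a front member except high, where /y/ would be expected.

high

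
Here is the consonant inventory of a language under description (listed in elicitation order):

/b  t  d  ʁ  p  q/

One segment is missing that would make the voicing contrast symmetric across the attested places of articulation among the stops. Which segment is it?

/ɢ/

bilabial: voiceless /p/, voiced /b/.
alveolar: voiceless /t/, voiced /d/.
uvular: voiceless /q/, voiced —.
The uvular row has no voiced member, so the gap is the voiced uvular stop /ɢ/.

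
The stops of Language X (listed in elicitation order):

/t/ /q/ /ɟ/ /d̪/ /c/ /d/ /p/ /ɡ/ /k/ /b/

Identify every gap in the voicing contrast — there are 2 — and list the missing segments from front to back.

/t̪/, /ɢ/

Voiceless: /p/ (bilabial), /t/ (alveolar), /c/ (palatal), /k/ (velar), /q/ (uvular).
Voiced: /b/ (bilabial), /d̪/ (dental), /d/ (alveolar), /ɟ/ (palatal), /ɡ/ (velar).
Gaps, from front to back: dental lacks voiceless (/t̪/); uvular lacks voiced (/ɢ/).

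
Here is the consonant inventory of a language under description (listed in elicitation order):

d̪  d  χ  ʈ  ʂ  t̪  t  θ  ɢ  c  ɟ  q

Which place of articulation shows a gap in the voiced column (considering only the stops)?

Voiceless: /t̪/ (dental), /t/ (alveolar), /ʈ/ (retroflex), /c/ (palatal), /q/ (uvular).
Voiced: /d̪/ (dental), /d/ (alveolar), /ɟ/ (palatal), /ɢ/ (uvular).
Every place of articulation has a voiced member except retroflex, where /ɖ/ would be expected.

retroflex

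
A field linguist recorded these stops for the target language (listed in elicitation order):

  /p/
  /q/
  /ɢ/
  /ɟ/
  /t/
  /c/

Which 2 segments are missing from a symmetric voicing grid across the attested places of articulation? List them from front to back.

/b/, /d/

bilabial: voiceless /p/, voiced —.
alveolar: voiceless /t/, voiced —.
palatal: voiceless /c/, voiced /ɟ/.
uvular: voiceless /q/, voiced /ɢ/.
Gaps, from front to back: bilabial lacks voiced (/b/); alveolar lacks voiced (/d/).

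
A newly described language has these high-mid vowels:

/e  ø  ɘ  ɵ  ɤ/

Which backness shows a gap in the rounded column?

Unrounded: /e/ (front), /ɘ/ (central), /ɤ/ (back).
Rounded: /ø/ (front), /ɵ/ (central).
Every backness has a rounded member except back, where /o/ would be expected.

back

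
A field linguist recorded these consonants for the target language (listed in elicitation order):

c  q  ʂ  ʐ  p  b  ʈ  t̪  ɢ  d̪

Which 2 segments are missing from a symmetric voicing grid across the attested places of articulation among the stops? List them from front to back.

/ɖ/, /ɟ/

Voiceless: /p/ (bilabial), /t̪/ (dental), /ʈ/ (retroflex), /c/ (palatal), /q/ (uvular).
Voiced: /b/ (bilabial), /d̪/ (dental), /ɢ/ (uvular).
Gaps, from front to back: retroflex lacks voiced (/ɖ/); palatal lacks voiced (/ɟ/).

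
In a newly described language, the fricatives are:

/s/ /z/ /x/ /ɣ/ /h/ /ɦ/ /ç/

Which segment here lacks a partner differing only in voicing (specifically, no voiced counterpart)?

Alveolar: /s/ ~ /z/
Velar: /x/ ~ /ɣ/
Glottal: /h/ ~ /ɦ/
Palatal: only /ç/ (voiceless); no voiced partner.
So /ç/ is the unpaired segment.

/ç/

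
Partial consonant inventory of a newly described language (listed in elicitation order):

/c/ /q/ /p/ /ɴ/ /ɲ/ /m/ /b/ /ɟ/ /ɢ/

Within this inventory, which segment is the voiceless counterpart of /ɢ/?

/ɢ/ is a voiced uvular stop.
The voiceless counterpart is a voiceless uvular stop — in this inventory, /q/.

/q/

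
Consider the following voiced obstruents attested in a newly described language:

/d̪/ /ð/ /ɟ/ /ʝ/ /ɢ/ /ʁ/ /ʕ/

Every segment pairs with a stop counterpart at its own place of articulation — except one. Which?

Dental: /d̪/ ~ /ð/
Palatal: /ɟ/ ~ /ʝ/
Uvular: /ɢ/ ~ /ʁ/
Pharyngeal: only /ʕ/ (fricative); no stop partner.
So /ʕ/ is the unpaired segment.

/ʕ/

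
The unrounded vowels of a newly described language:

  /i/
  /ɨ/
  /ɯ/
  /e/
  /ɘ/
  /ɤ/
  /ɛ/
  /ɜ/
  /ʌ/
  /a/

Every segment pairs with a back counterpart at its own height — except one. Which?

High: /i/ ~ /ɨ/ ~ /ɯ/
High-mid: /e/ ~ /ɘ/ ~ /ɤ/
Low-mid: /ɛ/ ~ /ɜ/ ~ /ʌ/
Low: only /a/ (front); no back partner.
So /a/ is the unpaired segment.

/a/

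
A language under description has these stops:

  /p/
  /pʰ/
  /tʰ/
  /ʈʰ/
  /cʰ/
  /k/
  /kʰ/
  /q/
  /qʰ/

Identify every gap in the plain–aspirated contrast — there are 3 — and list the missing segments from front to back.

Plain: /p/ (bilabial), /k/ (velar), /q/ (uvular).
Aspirated: /pʰ/ (bilabial), /tʰ/ (alveolar), /ʈʰ/ (retroflex), /cʰ/ (palatal), /kʰ/ (velar), /qʰ/ (uvular).
Gaps, from front to back: alveolar lacks plain (/t/); retroflex lacks plain (/ʈ/); palatal lacks plain (/c/).

/t/, /ʈ/, /c/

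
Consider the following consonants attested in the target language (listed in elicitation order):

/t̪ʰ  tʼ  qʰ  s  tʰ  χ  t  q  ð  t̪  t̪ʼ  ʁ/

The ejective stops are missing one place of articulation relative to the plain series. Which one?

Plain: /t̪/ (dental), /t/ (alveolar), /q/ (uvular).
Aspirated: /t̪ʰ/ (dental), /tʰ/ (alveolar), /qʰ/ (uvular).
Ejective: /t̪ʼ/ (dental), /tʼ/ (alveolar).
Every place of articulation has an ejective member except uvular, where /qʼ/ would be expected.

uvular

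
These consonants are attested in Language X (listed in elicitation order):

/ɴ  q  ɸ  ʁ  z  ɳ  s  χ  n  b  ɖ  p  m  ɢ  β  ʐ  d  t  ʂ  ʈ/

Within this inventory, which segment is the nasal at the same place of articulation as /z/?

/n/

/z/ is a voiced alveolar fricative.
The nasal at the same place is an alveolar nasal — in this inventory, /n/.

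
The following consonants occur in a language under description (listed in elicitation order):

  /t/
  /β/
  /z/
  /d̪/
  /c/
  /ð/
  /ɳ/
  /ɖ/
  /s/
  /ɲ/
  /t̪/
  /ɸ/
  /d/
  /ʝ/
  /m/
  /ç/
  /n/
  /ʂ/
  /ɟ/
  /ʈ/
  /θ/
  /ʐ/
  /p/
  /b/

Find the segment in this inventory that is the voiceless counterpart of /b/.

/p/

/b/ is a voiced bilabial stop.
The voiceless counterpart is a voiceless bilabial stop — in this inventory, /p/.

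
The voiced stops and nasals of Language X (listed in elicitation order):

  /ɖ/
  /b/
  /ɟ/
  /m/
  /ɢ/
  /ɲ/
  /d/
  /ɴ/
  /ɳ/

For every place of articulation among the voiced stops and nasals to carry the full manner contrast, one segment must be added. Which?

/n/

Oral stop: /b/ (bilabial), /d/ (alveolar), /ɖ/ (retroflex), /ɟ/ (palatal), /ɢ/ (uvular).
Nasal: /m/ (bilabial), /ɳ/ (retroflex), /ɲ/ (palatal), /ɴ/ (uvular).
The alveolar row has no nasal member, so the gap is the alveolar nasal /n/.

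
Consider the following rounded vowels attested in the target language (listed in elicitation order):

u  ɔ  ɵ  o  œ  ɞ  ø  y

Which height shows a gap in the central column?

high

height            front     central   back    
high              y         —         u       
high-mid          ø         ɵ         o       
low-mid           œ         ɞ         ɔ       
Every height has a central member except high, where /ʉ/ would be expected.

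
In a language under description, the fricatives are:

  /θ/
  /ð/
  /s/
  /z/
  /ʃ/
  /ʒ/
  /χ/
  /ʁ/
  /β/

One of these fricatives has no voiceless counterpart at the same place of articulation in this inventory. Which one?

/β/

Dental: /θ/ ~ /ð/
Alveolar: /s/ ~ /z/
Postalveolar: /ʃ/ ~ /ʒ/
Uvular: /χ/ ~ /ʁ/
Bilabial: only /β/ (voiced); no voiceless partner.
So /β/ is the unpaired segment.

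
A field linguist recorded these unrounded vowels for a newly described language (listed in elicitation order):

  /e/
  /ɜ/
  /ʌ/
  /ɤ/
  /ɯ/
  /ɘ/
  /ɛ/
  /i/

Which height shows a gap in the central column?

high

height            front     central   back    
high              i         —         ɯ       
high-mid          e         ɘ         ɤ       
low-mid           ɛ         ɜ         ʌ       
Every height has a central member except high, where /ɨ/ would be expected.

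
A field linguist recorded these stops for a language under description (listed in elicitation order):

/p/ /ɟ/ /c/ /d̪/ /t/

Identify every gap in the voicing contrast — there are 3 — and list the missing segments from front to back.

/b/, /t̪/, /d/

place of articulation  voiceless  voiced  
bilabial          p         —       
dental            —         d̪      
alveolar          t         —       
palatal           c         ɟ       
Gaps, from front to back: bilabial lacks voiced (/b/); dental lacks voiceless (/t̪/); alveolar lacks voiced (/d/).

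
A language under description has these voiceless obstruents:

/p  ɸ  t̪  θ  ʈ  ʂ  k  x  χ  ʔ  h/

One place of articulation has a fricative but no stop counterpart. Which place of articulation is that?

uvular

Stop: /p/ (bilabial), /t̪/ (dental), /ʈ/ (retroflex), /k/ (velar), /ʔ/ (glottal).
Fricative: /ɸ/ (bilabial), /θ/ (dental), /ʂ/ (retroflex), /x/ (velar), /χ/ (uvular), /h/ (glottal).
Every place of articulation has a stop member except uvular, where /q/ would be expected.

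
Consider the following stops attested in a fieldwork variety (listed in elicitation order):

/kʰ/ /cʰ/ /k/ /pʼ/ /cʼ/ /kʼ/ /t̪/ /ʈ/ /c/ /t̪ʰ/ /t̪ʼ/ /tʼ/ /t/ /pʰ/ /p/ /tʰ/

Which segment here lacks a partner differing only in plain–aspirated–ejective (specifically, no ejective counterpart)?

Bilabial: /p/ ~ /pʰ/ ~ /pʼ/
Dental: /t̪/ ~ /t̪ʰ/ ~ /t̪ʼ/
Alveolar: /t/ ~ /tʰ/ ~ /tʼ/
Palatal: /c/ ~ /cʰ/ ~ /cʼ/
Velar: /k/ ~ /kʰ/ ~ /kʼ/
Retroflex: only /ʈ/ (plain); no ejective partner.
So /ʈ/ is the unpaired segment.

/ʈ/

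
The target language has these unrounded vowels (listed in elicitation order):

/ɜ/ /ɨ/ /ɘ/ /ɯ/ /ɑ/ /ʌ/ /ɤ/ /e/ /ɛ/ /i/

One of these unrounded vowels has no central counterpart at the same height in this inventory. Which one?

/ɑ/

High: /i/ ~ /ɨ/ ~ /ɯ/
High-mid: /e/ ~ /ɘ/ ~ /ɤ/
Low-mid: /ɛ/ ~ /ɜ/ ~ /ʌ/
Low: only /ɑ/ (back); no central partner.
So /ɑ/ is the unpaired segment.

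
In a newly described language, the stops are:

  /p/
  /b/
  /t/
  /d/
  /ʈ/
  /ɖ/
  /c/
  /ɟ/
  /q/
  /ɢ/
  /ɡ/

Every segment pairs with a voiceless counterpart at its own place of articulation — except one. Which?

/ɡ/

Bilabial: /p/ ~ /b/
Alveolar: /t/ ~ /d/
Retroflex: /ʈ/ ~ /ɖ/
Palatal: /c/ ~ /ɟ/
Uvular: /q/ ~ /ɢ/
Velar: only /ɡ/ (voiced); no voiceless partner.
So /ɡ/ is the unpaired segment.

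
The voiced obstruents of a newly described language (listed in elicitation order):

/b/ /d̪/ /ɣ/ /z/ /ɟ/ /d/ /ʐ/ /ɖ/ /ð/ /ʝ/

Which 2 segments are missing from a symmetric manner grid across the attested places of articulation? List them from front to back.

Stop: /b/ (bilabial), /d̪/ (dental), /d/ (alveolar), /ɖ/ (retroflex), /ɟ/ (palatal).
Fricative: /ð/ (dental), /z/ (alveolar), /ʐ/ (retroflex), /ʝ/ (palatal), /ɣ/ (velar).
Gaps, from front to back: bilabial lacks fricative (/β/); velar lacks stop (/ɡ/).

/β/, /ɡ/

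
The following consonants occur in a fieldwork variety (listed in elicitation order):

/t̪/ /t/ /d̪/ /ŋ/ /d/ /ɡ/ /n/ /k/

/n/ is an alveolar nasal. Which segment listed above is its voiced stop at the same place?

/d/

The voiced stop at the same place is a voiced alveolar stop — in this inventory, /d/.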